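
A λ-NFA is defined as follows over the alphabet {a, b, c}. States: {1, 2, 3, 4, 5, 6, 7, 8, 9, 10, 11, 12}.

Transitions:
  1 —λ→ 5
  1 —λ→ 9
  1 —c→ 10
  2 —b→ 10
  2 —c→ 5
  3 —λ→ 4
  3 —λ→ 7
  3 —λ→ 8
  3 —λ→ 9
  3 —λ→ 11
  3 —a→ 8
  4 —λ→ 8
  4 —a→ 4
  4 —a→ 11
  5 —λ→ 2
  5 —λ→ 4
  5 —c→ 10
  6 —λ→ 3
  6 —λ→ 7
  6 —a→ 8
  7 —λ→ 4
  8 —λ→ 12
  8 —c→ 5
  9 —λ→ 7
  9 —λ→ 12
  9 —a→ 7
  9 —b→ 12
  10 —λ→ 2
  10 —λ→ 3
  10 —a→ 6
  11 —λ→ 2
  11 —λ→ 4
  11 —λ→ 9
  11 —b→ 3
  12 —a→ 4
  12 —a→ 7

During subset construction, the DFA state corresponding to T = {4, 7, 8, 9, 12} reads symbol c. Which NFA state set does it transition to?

{2, 4, 5, 8, 12}

8 on c → {5}.
No c-transition from 4, 7, 9, 12.
Union after reading c: {5}.
Now take the λ-closure:
From 5 via λ: add 2, 4.
From 4 via λ: add 8.
From 8 via λ: add 12.
No new states can be added; the closed set is {2, 4, 5, 8, 12}.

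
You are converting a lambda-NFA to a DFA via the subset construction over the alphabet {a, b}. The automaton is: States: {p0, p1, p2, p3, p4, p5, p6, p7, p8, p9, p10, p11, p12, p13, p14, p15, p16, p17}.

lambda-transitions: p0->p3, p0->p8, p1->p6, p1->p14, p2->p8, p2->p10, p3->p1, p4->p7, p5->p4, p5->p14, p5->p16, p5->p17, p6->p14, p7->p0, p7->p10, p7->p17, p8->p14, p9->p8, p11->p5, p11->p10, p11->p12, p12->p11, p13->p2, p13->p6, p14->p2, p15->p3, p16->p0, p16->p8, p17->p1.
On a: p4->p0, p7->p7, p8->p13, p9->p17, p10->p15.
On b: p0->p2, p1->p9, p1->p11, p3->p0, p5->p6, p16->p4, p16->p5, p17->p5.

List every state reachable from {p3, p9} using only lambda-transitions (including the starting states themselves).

{p1, p2, p3, p6, p8, p9, p10, p14}

Start with {p3, p9}.
From p3 via lambda: add p1.
From p9 via lambda: add p8.
From p1 via lambda: add p6, p14.
From p14 via lambda: add p2.
From p2 via lambda: add p10.
No new states can be added; the closed set is {p1, p2, p3, p6, p8, p9, p10, p14}.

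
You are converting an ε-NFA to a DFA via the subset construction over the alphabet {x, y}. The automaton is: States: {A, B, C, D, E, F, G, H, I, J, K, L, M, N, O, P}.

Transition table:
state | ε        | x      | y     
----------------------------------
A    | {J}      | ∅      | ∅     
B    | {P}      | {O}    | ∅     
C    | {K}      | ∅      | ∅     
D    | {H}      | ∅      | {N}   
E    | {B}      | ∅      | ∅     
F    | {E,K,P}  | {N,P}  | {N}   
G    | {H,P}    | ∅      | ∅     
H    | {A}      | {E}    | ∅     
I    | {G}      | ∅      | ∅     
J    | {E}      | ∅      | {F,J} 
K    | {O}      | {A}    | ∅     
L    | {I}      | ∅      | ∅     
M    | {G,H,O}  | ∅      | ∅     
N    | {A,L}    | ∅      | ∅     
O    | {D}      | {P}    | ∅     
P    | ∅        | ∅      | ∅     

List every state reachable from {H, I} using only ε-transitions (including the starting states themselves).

{A, B, E, G, H, I, J, P}

Start with {H, I}.
From H via ε: add A.
From I via ε: add G.
From A via ε: add J.
From G via ε: add P.
From J via ε: add E.
From E via ε: add B.
No new states can be added; the closed set is {A, B, E, G, H, I, J, P}.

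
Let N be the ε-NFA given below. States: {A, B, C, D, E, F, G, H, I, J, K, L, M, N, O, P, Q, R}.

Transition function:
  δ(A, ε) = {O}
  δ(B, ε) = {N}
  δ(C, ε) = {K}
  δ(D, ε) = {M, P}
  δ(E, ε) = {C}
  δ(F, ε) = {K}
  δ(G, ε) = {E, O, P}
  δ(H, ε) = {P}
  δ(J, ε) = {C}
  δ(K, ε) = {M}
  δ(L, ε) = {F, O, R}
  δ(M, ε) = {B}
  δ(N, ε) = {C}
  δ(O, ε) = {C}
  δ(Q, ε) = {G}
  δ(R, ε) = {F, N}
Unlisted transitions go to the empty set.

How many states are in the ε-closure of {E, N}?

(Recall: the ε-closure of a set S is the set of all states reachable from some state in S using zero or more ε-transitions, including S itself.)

6

Start with {E, N}.
From E via ε: add C.
From C via ε: add K.
From K via ε: add M.
From M via ε: add B.
ε-closure = {B, C, E, K, M, N}, which has 6 states.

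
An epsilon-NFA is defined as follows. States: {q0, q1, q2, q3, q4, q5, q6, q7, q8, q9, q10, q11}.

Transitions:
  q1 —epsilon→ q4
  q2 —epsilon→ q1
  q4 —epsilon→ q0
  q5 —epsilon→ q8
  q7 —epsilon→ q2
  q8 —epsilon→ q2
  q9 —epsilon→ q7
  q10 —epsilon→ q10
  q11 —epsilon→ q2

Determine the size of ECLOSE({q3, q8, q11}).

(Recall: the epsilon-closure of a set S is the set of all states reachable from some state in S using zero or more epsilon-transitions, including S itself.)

Start with {q3, q8, q11}.
From q8 via epsilon: add q2.
From q2 via epsilon: add q1.
From q1 via epsilon: add q4.
From q4 via epsilon: add q0.
epsilon-closure = {q0, q1, q2, q3, q4, q8, q11}, which has 7 states.

7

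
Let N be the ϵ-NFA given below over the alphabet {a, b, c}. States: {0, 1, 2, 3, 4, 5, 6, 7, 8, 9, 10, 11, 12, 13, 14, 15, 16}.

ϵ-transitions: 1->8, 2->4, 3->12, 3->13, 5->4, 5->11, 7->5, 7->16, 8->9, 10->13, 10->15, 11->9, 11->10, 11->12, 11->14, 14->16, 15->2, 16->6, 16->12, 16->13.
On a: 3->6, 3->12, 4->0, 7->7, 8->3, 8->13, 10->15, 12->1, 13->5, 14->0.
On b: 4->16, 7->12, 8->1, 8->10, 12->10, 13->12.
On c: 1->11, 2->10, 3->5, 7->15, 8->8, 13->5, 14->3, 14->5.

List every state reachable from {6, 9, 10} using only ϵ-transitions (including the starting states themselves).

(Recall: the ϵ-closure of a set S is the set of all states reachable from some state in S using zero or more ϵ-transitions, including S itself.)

Start with {6, 9, 10}.
From 10 via ϵ: add 13, 15.
From 15 via ϵ: add 2.
From 2 via ϵ: add 4.
No new states can be added; the closed set is {2, 4, 6, 9, 10, 13, 15}.

{2, 4, 6, 9, 10, 13, 15}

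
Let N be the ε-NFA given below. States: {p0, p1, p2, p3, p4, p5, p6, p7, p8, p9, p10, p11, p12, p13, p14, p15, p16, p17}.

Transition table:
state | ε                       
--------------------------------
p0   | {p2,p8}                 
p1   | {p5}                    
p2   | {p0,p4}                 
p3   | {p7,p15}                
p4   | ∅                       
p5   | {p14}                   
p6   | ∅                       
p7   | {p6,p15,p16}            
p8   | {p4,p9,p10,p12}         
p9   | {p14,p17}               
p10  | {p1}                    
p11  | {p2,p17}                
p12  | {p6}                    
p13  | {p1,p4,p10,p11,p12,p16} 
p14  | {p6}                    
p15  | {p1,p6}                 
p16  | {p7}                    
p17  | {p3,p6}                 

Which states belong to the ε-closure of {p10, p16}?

Start with {p10, p16}.
From p10 via ε: add p1.
From p16 via ε: add p7.
From p1 via ε: add p5.
From p7 via ε: add p6, p15.
From p5 via ε: add p14.
No new states can be added; the closed set is {p1, p5, p6, p7, p10, p14, p15, p16}.

{p1, p5, p6, p7, p10, p14, p15, p16}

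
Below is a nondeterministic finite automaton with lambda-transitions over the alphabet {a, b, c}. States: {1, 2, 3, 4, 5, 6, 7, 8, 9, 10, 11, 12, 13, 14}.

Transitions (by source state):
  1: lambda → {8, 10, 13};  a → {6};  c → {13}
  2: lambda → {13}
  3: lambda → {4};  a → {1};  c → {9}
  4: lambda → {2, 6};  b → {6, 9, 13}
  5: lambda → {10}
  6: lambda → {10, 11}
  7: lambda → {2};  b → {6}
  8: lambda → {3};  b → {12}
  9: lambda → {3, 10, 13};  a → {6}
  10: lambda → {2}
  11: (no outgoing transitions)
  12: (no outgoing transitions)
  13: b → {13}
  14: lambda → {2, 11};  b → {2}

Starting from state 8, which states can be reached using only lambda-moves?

Start with {8}.
From 8 via lambda: add 3.
From 3 via lambda: add 4.
From 4 via lambda: add 2, 6.
From 2 via lambda: add 13.
From 6 via lambda: add 10, 11.
No new states can be added; the closed set is {2, 3, 4, 6, 8, 10, 11, 13}.

{2, 3, 4, 6, 8, 10, 11, 13}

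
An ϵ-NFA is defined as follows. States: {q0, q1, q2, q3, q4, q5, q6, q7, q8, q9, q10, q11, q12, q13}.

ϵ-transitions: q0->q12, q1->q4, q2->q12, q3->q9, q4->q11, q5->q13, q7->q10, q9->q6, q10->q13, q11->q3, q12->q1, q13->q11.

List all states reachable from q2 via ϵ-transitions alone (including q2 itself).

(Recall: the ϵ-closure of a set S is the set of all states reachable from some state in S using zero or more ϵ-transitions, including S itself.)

{q1, q2, q3, q4, q6, q9, q11, q12}

Start with {q2}.
From q2 via ϵ: add q12.
From q12 via ϵ: add q1.
From q1 via ϵ: add q4.
From q4 via ϵ: add q11.
From q11 via ϵ: add q3.
From q3 via ϵ: add q9.
From q9 via ϵ: add q6.
No new states can be added; the closed set is {q1, q2, q3, q4, q6, q9, q11, q12}.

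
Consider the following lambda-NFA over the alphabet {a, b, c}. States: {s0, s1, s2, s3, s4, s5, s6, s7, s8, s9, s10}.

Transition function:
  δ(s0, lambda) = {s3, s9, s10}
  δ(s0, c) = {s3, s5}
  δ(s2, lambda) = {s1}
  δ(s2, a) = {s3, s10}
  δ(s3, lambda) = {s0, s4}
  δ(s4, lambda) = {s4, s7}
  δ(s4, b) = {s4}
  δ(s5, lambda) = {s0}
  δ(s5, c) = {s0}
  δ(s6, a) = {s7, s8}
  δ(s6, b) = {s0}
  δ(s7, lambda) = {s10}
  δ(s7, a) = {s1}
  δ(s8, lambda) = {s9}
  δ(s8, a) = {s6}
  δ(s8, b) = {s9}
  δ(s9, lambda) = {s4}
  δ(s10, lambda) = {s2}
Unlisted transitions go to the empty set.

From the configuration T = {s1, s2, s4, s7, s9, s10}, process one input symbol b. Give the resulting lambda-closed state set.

{s1, s2, s4, s7, s10}

s4 on b → {s4}.
No b-transition from s1, s2, s7, s9, s10.
Union after reading b: {s4}.
Now take the lambda-closure:
From s4 via lambda: add s7.
From s7 via lambda: add s10.
From s10 via lambda: add s2.
From s2 via lambda: add s1.
No new states can be added; the closed set is {s1, s2, s4, s7, s10}.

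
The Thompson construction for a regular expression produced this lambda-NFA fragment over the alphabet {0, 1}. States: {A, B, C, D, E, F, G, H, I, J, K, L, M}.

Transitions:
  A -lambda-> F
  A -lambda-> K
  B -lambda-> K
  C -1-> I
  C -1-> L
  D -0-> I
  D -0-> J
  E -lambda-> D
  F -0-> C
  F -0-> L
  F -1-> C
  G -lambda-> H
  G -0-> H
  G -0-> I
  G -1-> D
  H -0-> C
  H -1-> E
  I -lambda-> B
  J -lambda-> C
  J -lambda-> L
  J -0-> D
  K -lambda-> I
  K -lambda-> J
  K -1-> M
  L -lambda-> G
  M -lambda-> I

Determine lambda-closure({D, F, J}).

Start with {D, F, J}.
From J via lambda: add C, L.
From L via lambda: add G.
From G via lambda: add H.
No new states can be added; the closed set is {C, D, F, G, H, J, L}.

{C, D, F, G, H, J, L}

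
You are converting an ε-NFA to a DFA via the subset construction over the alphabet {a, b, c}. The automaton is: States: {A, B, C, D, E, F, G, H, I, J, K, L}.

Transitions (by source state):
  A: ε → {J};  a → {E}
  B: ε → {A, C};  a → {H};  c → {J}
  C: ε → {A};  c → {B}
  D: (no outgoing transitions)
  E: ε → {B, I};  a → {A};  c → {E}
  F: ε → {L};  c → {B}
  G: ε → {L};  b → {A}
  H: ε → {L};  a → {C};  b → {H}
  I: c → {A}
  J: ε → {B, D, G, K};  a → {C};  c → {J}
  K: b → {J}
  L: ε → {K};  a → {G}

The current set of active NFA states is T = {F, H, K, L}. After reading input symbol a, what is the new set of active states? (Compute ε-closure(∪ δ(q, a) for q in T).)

{A, B, C, D, G, J, K, L}

H on a → {C}.
L on a → {G}.
No a-transition from F, K.
Union after reading a: {C, G}.
Now take the ε-closure:
From C via ε: add A.
From G via ε: add L.
From A via ε: add J.
From L via ε: add K.
From J via ε: add B, D.
No new states can be added; the closed set is {A, B, C, D, G, J, K, L}.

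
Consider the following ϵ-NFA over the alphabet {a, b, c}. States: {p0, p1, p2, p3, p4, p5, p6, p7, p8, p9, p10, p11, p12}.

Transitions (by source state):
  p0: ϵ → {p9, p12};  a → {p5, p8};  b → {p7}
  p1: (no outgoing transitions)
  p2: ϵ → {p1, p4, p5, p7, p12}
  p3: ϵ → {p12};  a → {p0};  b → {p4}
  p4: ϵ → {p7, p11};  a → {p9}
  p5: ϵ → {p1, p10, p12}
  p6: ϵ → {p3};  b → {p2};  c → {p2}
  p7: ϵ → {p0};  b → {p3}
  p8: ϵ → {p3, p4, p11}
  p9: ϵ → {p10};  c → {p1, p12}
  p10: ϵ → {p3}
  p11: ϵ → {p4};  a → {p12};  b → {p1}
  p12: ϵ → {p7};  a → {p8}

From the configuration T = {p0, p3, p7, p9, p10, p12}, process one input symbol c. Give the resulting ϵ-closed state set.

{p0, p1, p3, p7, p9, p10, p12}

p9 on c → {p1, p12}.
No c-transition from p0, p3, p7, p10, p12.
Union after reading c: {p1, p12}.
Now take the ϵ-closure:
From p12 via ϵ: add p7.
From p7 via ϵ: add p0.
From p0 via ϵ: add p9.
From p9 via ϵ: add p10.
From p10 via ϵ: add p3.
No new states can be added; the closed set is {p0, p1, p3, p7, p9, p10, p12}.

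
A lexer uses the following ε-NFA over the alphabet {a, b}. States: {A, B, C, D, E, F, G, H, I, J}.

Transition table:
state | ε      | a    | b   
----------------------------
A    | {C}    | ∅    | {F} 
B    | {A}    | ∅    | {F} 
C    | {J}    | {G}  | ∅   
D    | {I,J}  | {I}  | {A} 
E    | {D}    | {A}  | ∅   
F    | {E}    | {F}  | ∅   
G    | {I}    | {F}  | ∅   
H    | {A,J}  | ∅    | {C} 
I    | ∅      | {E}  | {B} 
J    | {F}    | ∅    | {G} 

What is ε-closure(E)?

{D, E, F, I, J}

Start with {E}.
From E via ε: add D.
From D via ε: add I, J.
From J via ε: add F.
No new states can be added; the closed set is {D, E, F, I, J}.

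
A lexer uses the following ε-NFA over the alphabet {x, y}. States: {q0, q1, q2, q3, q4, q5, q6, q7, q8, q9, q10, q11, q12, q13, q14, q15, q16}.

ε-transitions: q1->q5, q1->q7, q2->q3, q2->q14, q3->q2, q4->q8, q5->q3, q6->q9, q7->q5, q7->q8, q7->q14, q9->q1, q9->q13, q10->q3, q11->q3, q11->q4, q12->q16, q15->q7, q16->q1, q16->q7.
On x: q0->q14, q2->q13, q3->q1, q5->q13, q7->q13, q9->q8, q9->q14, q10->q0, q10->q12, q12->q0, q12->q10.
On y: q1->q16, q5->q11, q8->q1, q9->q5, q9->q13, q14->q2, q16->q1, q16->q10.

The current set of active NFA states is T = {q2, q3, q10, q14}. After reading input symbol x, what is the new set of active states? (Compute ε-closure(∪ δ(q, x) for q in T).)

q2 on x → {q13}.
q3 on x → {q1}.
q10 on x → {q0, q12}.
No x-transition from q14.
Union after reading x: {q0, q1, q12, q13}.
Now take the ε-closure:
From q1 via ε: add q5, q7.
From q12 via ε: add q16.
From q5 via ε: add q3.
From q7 via ε: add q8, q14.
From q3 via ε: add q2.
No new states can be added; the closed set is {q0, q1, q2, q3, q5, q7, q8, q12, q13, q14, q16}.

{q0, q1, q2, q3, q5, q7, q8, q12, q13, q14, q16}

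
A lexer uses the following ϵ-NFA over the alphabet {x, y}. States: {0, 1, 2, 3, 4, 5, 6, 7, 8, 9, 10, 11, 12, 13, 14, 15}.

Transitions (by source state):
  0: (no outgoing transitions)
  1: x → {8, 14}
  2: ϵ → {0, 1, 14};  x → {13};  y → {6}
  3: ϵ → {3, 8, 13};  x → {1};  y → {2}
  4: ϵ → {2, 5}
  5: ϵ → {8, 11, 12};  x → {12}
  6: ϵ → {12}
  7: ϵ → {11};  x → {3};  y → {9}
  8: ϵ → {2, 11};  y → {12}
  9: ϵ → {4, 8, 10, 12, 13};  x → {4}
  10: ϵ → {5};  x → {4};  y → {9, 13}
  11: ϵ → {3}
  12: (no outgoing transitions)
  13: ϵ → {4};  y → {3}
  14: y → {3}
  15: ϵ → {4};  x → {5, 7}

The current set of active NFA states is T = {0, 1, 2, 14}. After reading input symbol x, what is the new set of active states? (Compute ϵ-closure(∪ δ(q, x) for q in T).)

{0, 1, 2, 3, 4, 5, 8, 11, 12, 13, 14}

1 on x → {8, 14}.
2 on x → {13}.
No x-transition from 0, 14.
Union after reading x: {8, 13, 14}.
Now take the ϵ-closure:
From 8 via ϵ: add 2, 11.
From 13 via ϵ: add 4.
From 2 via ϵ: add 0, 1.
From 4 via ϵ: add 5.
From 11 via ϵ: add 3.
From 5 via ϵ: add 12.
No new states can be added; the closed set is {0, 1, 2, 3, 4, 5, 8, 11, 12, 13, 14}.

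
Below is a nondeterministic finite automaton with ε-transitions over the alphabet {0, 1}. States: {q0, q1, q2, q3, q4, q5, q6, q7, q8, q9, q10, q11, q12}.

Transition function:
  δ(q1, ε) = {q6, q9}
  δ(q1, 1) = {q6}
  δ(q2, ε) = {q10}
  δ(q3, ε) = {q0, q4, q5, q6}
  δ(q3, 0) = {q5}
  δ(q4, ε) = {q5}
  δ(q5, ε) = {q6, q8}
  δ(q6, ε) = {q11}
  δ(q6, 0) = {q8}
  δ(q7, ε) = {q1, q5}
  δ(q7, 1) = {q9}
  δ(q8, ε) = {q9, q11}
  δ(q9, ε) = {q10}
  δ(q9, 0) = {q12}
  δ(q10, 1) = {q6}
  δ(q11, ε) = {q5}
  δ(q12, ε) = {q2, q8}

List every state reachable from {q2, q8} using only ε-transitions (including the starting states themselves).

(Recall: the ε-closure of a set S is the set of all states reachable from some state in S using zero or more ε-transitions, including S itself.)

{q2, q5, q6, q8, q9, q10, q11}

Start with {q2, q8}.
From q2 via ε: add q10.
From q8 via ε: add q9, q11.
From q11 via ε: add q5.
From q5 via ε: add q6.
No new states can be added; the closed set is {q2, q5, q6, q8, q9, q10, q11}.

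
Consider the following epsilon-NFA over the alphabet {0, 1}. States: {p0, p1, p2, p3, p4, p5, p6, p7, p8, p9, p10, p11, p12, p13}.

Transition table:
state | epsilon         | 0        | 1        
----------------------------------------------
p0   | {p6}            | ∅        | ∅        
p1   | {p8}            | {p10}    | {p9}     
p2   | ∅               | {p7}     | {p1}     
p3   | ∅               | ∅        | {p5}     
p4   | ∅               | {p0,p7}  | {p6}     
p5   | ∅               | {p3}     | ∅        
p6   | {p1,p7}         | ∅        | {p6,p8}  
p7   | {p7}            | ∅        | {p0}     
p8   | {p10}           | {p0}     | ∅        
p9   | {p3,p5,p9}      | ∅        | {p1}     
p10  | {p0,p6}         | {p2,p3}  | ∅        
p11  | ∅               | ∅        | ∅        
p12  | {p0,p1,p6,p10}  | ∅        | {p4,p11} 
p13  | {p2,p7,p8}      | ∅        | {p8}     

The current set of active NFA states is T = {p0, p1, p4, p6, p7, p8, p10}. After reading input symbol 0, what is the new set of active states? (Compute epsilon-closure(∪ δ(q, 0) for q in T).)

p1 on 0 → {p10}.
p4 on 0 → {p0, p7}.
p8 on 0 → {p0}.
p10 on 0 → {p2, p3}.
No 0-transition from p0, p6, p7.
Union after reading 0: {p0, p2, p3, p7, p10}.
Now take the epsilon-closure:
From p0 via epsilon: add p6.
From p6 via epsilon: add p1.
From p1 via epsilon: add p8.
No new states can be added; the closed set is {p0, p1, p2, p3, p6, p7, p8, p10}.

{p0, p1, p2, p3, p6, p7, p8, p10}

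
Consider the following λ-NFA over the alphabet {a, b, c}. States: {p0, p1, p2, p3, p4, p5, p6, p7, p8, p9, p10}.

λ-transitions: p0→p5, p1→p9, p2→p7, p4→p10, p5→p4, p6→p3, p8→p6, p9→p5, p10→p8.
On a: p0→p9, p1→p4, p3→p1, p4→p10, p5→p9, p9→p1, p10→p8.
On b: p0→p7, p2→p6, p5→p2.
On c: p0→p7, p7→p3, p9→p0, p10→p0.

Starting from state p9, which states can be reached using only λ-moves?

Start with {p9}.
From p9 via λ: add p5.
From p5 via λ: add p4.
From p4 via λ: add p10.
From p10 via λ: add p8.
From p8 via λ: add p6.
From p6 via λ: add p3.
No new states can be added; the closed set is {p3, p4, p5, p6, p8, p9, p10}.

{p3, p4, p5, p6, p8, p9, p10}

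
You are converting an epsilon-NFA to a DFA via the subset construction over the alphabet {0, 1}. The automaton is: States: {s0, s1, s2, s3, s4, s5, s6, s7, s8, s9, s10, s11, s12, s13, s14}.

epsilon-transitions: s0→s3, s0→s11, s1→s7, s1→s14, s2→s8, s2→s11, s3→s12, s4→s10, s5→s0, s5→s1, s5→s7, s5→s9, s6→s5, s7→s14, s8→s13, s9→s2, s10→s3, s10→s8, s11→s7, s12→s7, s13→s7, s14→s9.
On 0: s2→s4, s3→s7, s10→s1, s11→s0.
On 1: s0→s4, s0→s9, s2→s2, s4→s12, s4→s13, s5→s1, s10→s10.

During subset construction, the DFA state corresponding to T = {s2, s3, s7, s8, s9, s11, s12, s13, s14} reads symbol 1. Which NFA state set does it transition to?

s2 on 1 → {s2}.
No 1-transition from s3, s7, s8, s9, s11, s12, s13, s14.
Union after reading 1: {s2}.
Now take the epsilon-closure:
From s2 via epsilon: add s8, s11.
From s8 via epsilon: add s13.
From s11 via epsilon: add s7.
From s7 via epsilon: add s14.
From s14 via epsilon: add s9.
No new states can be added; the closed set is {s2, s7, s8, s9, s11, s13, s14}.

{s2, s7, s8, s9, s11, s13, s14}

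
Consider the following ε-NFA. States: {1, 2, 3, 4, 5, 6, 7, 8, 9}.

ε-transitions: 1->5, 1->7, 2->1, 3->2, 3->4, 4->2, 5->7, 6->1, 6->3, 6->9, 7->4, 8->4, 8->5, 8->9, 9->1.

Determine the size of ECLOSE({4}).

Start with {4}.
From 4 via ε: add 2.
From 2 via ε: add 1.
From 1 via ε: add 5, 7.
ε-closure = {1, 2, 4, 5, 7}, which has 5 states.

5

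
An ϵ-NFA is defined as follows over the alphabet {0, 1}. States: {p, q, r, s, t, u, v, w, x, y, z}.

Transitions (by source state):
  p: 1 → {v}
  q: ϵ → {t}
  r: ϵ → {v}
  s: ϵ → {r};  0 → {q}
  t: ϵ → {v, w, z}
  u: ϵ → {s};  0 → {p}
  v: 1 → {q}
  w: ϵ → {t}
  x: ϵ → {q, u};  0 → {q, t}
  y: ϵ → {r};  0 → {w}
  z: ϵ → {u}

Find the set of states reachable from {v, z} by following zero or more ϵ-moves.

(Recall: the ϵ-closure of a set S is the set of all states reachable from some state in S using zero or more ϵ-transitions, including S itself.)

{r, s, u, v, z}

Start with {v, z}.
From z via ϵ: add u.
From u via ϵ: add s.
From s via ϵ: add r.
No new states can be added; the closed set is {r, s, u, v, z}.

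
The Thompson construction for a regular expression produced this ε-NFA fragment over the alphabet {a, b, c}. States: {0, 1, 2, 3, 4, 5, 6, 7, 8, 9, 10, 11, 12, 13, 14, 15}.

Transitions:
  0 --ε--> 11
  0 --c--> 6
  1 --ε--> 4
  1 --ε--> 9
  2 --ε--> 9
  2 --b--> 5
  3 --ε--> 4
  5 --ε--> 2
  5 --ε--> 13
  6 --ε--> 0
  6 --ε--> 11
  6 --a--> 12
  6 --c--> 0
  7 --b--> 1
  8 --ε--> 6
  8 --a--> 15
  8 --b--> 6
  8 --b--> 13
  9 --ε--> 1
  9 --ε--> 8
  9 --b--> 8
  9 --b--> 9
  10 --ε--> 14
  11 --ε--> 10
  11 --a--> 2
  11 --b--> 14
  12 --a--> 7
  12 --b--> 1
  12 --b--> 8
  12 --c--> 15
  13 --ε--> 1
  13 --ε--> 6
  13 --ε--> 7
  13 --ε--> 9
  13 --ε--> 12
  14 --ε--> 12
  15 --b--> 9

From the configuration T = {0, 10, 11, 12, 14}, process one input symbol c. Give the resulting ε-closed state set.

{0, 6, 10, 11, 12, 14, 15}

0 on c → {6}.
12 on c → {15}.
No c-transition from 10, 11, 14.
Union after reading c: {6, 15}.
Now take the ε-closure:
From 6 via ε: add 0, 11.
From 11 via ε: add 10.
From 10 via ε: add 14.
From 14 via ε: add 12.
No new states can be added; the closed set is {0, 6, 10, 11, 12, 14, 15}.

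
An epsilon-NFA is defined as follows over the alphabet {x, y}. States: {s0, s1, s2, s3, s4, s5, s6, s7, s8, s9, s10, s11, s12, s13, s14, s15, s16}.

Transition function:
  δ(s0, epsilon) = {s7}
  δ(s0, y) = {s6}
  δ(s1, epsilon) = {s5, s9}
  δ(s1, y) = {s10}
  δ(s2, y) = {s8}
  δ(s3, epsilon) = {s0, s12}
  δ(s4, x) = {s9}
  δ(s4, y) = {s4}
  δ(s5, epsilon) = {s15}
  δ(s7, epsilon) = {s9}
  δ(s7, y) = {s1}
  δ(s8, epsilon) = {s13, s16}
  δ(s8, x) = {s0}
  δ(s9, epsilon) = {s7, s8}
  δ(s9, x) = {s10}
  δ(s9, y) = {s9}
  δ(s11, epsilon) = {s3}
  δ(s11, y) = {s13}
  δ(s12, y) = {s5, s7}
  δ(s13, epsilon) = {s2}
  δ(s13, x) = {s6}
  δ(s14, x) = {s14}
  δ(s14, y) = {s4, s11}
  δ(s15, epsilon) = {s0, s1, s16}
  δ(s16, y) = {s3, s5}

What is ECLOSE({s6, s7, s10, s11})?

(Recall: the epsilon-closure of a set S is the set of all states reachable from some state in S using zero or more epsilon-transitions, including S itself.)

Start with {s6, s7, s10, s11}.
From s7 via epsilon: add s9.
From s11 via epsilon: add s3.
From s3 via epsilon: add s0, s12.
From s9 via epsilon: add s8.
From s8 via epsilon: add s13, s16.
From s13 via epsilon: add s2.
No new states can be added; the closed set is {s0, s2, s3, s6, s7, s8, s9, s10, s11, s12, s13, s16}.

{s0, s2, s3, s6, s7, s8, s9, s10, s11, s12, s13, s16}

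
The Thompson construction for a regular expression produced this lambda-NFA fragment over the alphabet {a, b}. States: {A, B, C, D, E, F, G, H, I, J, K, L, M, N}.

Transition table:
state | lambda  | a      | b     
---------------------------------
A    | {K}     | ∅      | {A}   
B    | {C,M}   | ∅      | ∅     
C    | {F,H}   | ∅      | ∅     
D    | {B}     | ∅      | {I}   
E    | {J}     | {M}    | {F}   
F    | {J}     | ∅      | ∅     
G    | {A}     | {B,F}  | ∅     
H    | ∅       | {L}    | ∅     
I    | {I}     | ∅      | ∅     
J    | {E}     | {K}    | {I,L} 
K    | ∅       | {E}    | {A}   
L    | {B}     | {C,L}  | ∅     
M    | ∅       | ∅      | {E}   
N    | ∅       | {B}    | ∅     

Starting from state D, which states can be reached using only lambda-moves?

{B, C, D, E, F, H, J, M}

Start with {D}.
From D via lambda: add B.
From B via lambda: add C, M.
From C via lambda: add F, H.
From F via lambda: add J.
From J via lambda: add E.
No new states can be added; the closed set is {B, C, D, E, F, H, J, M}.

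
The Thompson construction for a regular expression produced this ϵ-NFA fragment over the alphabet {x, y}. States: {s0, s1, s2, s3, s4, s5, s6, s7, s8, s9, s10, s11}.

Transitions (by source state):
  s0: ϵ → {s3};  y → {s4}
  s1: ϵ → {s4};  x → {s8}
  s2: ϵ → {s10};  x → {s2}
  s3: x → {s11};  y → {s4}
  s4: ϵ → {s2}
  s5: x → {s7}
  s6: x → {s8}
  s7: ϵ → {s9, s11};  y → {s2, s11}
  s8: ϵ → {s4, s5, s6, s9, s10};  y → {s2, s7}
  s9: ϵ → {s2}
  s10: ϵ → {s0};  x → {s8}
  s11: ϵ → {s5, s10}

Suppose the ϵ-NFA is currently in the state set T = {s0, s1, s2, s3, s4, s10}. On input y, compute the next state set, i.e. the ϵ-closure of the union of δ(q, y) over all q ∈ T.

s0 on y → {s4}.
s3 on y → {s4}.
No y-transition from s1, s2, s4, s10.
Union after reading y: {s4}.
Now take the ϵ-closure:
From s4 via ϵ: add s2.
From s2 via ϵ: add s10.
From s10 via ϵ: add s0.
From s0 via ϵ: add s3.
No new states can be added; the closed set is {s0, s2, s3, s4, s10}.

{s0, s2, s3, s4, s10}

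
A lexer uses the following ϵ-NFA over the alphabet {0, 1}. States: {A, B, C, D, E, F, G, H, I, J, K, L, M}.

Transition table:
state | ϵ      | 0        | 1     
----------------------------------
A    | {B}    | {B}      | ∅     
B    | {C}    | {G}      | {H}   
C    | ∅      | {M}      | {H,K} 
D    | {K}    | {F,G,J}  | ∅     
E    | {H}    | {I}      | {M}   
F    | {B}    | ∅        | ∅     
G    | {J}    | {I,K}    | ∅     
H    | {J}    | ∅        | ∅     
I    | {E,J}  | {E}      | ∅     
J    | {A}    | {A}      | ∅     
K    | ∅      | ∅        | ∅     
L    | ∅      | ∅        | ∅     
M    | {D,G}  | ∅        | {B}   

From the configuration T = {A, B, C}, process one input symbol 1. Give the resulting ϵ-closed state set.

B on 1 → {H}.
C on 1 → {H, K}.
No 1-transition from A.
Union after reading 1: {H, K}.
Now take the ϵ-closure:
From H via ϵ: add J.
From J via ϵ: add A.
From A via ϵ: add B.
From B via ϵ: add C.
No new states can be added; the closed set is {A, B, C, H, J, K}.

{A, B, C, H, J, K}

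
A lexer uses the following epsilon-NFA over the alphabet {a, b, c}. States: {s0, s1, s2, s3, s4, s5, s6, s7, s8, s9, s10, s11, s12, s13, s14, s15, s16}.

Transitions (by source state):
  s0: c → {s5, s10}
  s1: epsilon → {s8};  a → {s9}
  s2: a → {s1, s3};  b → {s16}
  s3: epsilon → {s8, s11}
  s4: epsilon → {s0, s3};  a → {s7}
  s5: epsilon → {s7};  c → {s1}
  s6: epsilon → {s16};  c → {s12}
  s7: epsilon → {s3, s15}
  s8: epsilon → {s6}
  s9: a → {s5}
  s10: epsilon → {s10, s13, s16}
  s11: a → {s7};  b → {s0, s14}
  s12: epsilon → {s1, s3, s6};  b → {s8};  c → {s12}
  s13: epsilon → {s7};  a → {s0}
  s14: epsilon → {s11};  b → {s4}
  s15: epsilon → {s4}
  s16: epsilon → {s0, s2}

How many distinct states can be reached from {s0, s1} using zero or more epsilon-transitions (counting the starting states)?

Start with {s0, s1}.
From s1 via epsilon: add s8.
From s8 via epsilon: add s6.
From s6 via epsilon: add s16.
From s16 via epsilon: add s2.
epsilon-closure = {s0, s1, s2, s6, s8, s16}, which has 6 states.

6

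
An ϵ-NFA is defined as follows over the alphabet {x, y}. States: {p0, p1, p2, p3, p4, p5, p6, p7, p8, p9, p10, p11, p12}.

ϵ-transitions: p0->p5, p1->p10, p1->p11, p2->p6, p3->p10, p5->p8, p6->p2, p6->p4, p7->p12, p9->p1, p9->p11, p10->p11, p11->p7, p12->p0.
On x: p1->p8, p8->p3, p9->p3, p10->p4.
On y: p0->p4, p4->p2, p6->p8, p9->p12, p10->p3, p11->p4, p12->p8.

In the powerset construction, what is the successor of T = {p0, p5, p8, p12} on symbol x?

p8 on x → {p3}.
No x-transition from p0, p5, p12.
Union after reading x: {p3}.
Now take the ϵ-closure:
From p3 via ϵ: add p10.
From p10 via ϵ: add p11.
From p11 via ϵ: add p7.
From p7 via ϵ: add p12.
From p12 via ϵ: add p0.
From p0 via ϵ: add p5.
From p5 via ϵ: add p8.
No new states can be added; the closed set is {p0, p3, p5, p7, p8, p10, p11, p12}.

{p0, p3, p5, p7, p8, p10, p11, p12}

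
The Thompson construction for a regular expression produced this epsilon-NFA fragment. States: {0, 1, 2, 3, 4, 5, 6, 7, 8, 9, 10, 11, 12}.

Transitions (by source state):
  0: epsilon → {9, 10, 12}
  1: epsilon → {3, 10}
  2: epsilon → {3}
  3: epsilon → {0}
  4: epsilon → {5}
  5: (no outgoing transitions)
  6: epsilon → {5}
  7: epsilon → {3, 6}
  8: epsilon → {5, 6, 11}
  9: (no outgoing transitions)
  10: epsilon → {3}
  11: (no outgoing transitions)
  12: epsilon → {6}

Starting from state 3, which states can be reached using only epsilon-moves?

{0, 3, 5, 6, 9, 10, 12}

Start with {3}.
From 3 via epsilon: add 0.
From 0 via epsilon: add 9, 10, 12.
From 12 via epsilon: add 6.
From 6 via epsilon: add 5.
No new states can be added; the closed set is {0, 3, 5, 6, 9, 10, 12}.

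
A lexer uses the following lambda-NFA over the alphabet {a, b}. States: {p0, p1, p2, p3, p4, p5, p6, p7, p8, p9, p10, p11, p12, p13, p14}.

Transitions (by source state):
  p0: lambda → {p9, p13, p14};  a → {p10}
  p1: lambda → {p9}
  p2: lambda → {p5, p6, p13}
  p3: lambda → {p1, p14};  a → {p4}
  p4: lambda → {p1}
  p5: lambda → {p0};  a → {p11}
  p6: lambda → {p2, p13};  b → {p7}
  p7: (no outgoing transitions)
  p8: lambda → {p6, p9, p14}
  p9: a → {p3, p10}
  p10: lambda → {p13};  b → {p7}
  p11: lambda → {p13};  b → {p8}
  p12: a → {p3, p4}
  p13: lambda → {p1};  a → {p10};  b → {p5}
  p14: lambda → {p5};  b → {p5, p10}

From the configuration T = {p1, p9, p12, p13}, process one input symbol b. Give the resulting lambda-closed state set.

{p0, p1, p5, p9, p13, p14}

p13 on b → {p5}.
No b-transition from p1, p9, p12.
Union after reading b: {p5}.
Now take the lambda-closure:
From p5 via lambda: add p0.
From p0 via lambda: add p9, p13, p14.
From p13 via lambda: add p1.
No new states can be added; the closed set is {p0, p1, p5, p9, p13, p14}.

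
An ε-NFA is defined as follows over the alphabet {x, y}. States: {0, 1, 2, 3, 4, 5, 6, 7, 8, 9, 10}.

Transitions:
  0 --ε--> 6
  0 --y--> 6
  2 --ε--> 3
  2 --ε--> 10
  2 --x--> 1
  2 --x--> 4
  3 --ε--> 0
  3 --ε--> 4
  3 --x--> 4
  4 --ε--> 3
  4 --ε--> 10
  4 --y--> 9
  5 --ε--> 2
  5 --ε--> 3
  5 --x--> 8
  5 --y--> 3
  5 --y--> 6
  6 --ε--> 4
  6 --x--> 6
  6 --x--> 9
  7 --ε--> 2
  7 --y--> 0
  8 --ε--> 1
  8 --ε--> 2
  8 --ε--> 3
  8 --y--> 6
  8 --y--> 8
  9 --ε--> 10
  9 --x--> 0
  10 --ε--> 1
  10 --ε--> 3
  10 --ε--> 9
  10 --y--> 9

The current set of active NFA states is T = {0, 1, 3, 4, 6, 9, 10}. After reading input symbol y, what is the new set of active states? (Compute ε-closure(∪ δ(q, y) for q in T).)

{0, 1, 3, 4, 6, 9, 10}

0 on y → {6}.
4 on y → {9}.
10 on y → {9}.
No y-transition from 1, 3, 6, 9.
Union after reading y: {6, 9}.
Now take the ε-closure:
From 6 via ε: add 4.
From 9 via ε: add 10.
From 4 via ε: add 3.
From 10 via ε: add 1.
From 3 via ε: add 0.
No new states can be added; the closed set is {0, 1, 3, 4, 6, 9, 10}.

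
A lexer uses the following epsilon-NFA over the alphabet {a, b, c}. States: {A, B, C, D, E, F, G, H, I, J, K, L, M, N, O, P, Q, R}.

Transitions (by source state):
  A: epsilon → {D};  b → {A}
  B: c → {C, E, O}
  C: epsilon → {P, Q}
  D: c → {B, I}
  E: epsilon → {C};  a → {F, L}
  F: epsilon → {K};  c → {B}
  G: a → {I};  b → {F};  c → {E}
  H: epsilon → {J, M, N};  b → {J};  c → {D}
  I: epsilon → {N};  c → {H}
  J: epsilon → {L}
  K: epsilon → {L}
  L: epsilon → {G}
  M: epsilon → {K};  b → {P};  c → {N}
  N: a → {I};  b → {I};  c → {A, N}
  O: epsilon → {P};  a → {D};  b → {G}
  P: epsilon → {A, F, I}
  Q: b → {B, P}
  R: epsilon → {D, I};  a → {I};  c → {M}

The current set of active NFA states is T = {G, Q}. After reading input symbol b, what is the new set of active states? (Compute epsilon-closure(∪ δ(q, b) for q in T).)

{A, B, D, F, G, I, K, L, N, P}

G on b → {F}.
Q on b → {B, P}.
Union after reading b: {B, F, P}.
Now take the epsilon-closure:
From F via epsilon: add K.
From P via epsilon: add A, I.
From A via epsilon: add D.
From I via epsilon: add N.
From K via epsilon: add L.
From L via epsilon: add G.
No new states can be added; the closed set is {A, B, D, F, G, I, K, L, N, P}.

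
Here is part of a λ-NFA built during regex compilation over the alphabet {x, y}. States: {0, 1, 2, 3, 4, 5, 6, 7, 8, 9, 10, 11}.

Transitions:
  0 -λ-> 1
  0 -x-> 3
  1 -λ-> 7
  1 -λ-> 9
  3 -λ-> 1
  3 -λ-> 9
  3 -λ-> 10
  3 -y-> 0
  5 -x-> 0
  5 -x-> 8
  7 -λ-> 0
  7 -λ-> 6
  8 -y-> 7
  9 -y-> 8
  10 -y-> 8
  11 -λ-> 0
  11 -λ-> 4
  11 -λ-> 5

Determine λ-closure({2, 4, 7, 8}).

{0, 1, 2, 4, 6, 7, 8, 9}

Start with {2, 4, 7, 8}.
From 7 via λ: add 0, 6.
From 0 via λ: add 1.
From 1 via λ: add 9.
No new states can be added; the closed set is {0, 1, 2, 4, 6, 7, 8, 9}.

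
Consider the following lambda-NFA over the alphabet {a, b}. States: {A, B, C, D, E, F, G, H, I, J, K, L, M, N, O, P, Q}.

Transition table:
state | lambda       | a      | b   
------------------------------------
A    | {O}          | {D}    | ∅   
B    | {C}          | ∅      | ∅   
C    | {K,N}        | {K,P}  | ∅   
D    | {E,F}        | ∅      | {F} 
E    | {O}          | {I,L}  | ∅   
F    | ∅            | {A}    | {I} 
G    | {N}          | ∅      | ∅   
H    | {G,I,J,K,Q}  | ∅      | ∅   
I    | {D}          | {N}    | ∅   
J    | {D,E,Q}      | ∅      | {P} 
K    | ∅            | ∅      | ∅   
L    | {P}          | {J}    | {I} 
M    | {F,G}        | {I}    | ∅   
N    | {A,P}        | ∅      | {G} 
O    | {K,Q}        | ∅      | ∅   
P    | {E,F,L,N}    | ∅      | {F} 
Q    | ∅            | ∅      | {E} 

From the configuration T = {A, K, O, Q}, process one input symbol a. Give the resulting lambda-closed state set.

{D, E, F, K, O, Q}

A on a → {D}.
No a-transition from K, O, Q.
Union after reading a: {D}.
Now take the lambda-closure:
From D via lambda: add E, F.
From E via lambda: add O.
From O via lambda: add K, Q.
No new states can be added; the closed set is {D, E, F, K, O, Q}.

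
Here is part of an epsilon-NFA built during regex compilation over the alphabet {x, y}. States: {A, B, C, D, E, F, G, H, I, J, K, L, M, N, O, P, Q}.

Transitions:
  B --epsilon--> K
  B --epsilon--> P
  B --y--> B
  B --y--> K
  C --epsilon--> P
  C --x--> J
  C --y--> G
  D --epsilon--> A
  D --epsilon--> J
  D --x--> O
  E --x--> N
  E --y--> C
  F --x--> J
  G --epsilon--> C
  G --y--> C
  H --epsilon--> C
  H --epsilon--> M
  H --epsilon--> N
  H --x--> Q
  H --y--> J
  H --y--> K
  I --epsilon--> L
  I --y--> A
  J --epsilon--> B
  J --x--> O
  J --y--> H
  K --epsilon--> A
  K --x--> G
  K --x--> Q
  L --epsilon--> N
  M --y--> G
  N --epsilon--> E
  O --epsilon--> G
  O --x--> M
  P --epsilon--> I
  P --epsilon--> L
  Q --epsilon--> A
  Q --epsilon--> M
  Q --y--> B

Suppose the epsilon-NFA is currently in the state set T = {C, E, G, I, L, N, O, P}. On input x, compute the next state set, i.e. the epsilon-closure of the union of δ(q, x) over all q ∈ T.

C on x → {J}.
E on x → {N}.
O on x → {M}.
No x-transition from G, I, L, N, P.
Union after reading x: {J, M, N}.
Now take the epsilon-closure:
From J via epsilon: add B.
From N via epsilon: add E.
From B via epsilon: add K, P.
From K via epsilon: add A.
From P via epsilon: add I, L.
No new states can be added; the closed set is {A, B, E, I, J, K, L, M, N, P}.

{A, B, E, I, J, K, L, M, N, P}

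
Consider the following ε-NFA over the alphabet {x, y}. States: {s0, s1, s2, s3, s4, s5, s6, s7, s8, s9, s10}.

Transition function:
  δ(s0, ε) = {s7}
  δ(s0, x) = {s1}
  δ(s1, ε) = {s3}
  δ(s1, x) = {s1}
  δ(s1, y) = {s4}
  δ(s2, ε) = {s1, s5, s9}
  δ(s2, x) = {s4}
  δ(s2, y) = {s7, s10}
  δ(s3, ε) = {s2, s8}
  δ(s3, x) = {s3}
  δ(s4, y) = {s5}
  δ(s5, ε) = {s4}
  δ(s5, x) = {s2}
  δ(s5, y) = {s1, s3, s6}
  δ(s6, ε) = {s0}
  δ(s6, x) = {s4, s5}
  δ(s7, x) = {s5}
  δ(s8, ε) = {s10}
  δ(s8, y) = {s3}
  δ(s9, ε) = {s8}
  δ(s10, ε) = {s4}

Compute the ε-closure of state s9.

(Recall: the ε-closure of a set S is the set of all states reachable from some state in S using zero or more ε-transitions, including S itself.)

{s4, s8, s9, s10}

Start with {s9}.
From s9 via ε: add s8.
From s8 via ε: add s10.
From s10 via ε: add s4.
No new states can be added; the closed set is {s4, s8, s9, s10}.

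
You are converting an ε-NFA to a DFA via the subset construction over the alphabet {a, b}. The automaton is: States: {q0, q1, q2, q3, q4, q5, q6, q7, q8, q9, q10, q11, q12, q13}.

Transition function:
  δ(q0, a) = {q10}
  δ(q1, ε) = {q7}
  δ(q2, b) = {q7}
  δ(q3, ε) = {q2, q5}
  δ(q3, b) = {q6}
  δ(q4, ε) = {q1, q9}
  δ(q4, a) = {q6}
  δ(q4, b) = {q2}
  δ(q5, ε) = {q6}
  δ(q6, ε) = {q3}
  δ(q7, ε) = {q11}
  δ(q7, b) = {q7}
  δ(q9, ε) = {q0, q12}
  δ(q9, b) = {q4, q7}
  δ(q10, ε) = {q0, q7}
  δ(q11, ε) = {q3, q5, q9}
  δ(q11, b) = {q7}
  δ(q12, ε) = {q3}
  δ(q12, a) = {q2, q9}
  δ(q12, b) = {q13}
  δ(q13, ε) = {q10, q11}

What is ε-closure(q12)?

Start with {q12}.
From q12 via ε: add q3.
From q3 via ε: add q2, q5.
From q5 via ε: add q6.
No new states can be added; the closed set is {q2, q3, q5, q6, q12}.

{q2, q3, q5, q6, q12}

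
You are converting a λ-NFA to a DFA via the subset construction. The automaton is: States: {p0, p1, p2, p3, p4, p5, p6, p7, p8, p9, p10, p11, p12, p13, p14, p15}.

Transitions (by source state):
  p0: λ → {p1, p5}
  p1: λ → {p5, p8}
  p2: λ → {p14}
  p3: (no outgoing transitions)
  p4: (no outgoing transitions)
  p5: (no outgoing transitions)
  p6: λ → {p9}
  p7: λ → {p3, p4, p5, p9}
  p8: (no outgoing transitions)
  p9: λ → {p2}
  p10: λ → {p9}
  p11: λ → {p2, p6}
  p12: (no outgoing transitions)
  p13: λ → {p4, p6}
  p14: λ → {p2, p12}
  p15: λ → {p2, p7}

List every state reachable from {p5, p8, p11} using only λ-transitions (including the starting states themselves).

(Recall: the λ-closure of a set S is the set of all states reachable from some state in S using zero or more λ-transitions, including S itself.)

Start with {p5, p8, p11}.
From p11 via λ: add p2, p6.
From p2 via λ: add p14.
From p6 via λ: add p9.
From p14 via λ: add p12.
No new states can be added; the closed set is {p2, p5, p6, p8, p9, p11, p12, p14}.

{p2, p5, p6, p8, p9, p11, p12, p14}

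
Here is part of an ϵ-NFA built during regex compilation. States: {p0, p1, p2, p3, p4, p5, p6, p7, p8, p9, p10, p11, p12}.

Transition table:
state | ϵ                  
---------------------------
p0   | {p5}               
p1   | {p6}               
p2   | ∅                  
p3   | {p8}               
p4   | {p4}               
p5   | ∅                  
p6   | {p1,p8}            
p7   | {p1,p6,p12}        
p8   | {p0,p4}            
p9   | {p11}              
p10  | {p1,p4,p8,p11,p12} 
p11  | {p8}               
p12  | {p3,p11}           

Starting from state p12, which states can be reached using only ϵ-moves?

{p0, p3, p4, p5, p8, p11, p12}

Start with {p12}.
From p12 via ϵ: add p3, p11.
From p3 via ϵ: add p8.
From p8 via ϵ: add p0, p4.
From p0 via ϵ: add p5.
No new states can be added; the closed set is {p0, p3, p4, p5, p8, p11, p12}.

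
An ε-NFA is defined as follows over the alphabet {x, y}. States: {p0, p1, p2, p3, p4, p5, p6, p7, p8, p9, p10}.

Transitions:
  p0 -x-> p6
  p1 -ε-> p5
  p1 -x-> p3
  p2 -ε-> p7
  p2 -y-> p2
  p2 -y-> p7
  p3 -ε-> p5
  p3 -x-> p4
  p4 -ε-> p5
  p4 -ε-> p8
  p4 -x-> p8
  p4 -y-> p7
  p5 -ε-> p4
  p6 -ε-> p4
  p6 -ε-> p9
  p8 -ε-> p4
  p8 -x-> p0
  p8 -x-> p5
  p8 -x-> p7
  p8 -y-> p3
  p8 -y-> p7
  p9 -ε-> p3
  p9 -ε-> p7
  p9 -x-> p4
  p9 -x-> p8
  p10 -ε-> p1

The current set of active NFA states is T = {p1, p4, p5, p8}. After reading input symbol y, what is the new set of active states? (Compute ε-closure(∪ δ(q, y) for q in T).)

{p3, p4, p5, p7, p8}

p4 on y → {p7}.
p8 on y → {p3, p7}.
No y-transition from p1, p5.
Union after reading y: {p3, p7}.
Now take the ε-closure:
From p3 via ε: add p5.
From p5 via ε: add p4.
From p4 via ε: add p8.
No new states can be added; the closed set is {p3, p4, p5, p7, p8}.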